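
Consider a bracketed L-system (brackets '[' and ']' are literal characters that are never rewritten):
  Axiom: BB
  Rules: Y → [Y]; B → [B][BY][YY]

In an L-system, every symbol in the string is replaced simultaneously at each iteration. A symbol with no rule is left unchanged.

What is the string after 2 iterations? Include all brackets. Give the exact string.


Step 0: BB
Step 1: [B][BY][YY][B][BY][YY]
Step 2: [[B][BY][YY]][[B][BY][YY][Y]][[Y][Y]][[B][BY][YY]][[B][BY][YY][Y]][[Y][Y]]

Answer: [[B][BY][YY]][[B][BY][YY][Y]][[Y][Y]][[B][BY][YY]][[B][BY][YY][Y]][[Y][Y]]


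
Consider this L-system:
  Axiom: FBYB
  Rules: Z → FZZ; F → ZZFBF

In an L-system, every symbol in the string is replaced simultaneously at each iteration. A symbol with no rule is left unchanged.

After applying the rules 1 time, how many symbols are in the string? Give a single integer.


Answer: 8

Derivation:
Step 0: length = 4
Step 1: length = 8


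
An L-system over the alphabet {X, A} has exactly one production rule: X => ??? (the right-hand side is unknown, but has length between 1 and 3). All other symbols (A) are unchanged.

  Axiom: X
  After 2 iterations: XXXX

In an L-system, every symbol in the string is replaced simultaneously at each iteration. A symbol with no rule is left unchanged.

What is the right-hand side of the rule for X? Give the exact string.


Trying X => XX:
  Step 0: X
  Step 1: XX
  Step 2: XXXX
Matches the given result.

Answer: XX


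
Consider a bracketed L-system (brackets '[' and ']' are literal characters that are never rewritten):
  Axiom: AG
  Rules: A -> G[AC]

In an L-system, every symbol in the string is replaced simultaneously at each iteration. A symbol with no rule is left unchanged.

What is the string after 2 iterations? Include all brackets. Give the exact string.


Step 0: AG
Step 1: G[AC]G
Step 2: G[G[AC]C]G

Answer: G[G[AC]C]G


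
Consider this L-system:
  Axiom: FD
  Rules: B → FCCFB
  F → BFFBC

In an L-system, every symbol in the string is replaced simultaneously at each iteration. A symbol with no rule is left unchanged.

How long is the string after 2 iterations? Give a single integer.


Answer: 22

Derivation:
Step 0: length = 2
Step 1: length = 6
Step 2: length = 22


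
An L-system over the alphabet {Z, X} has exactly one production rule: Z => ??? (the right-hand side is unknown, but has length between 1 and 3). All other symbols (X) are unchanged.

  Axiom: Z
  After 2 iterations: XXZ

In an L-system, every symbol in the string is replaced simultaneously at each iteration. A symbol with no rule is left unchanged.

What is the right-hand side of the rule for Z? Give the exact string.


Trying Z => XZ:
  Step 0: Z
  Step 1: XZ
  Step 2: XXZ
Matches the given result.

Answer: XZ


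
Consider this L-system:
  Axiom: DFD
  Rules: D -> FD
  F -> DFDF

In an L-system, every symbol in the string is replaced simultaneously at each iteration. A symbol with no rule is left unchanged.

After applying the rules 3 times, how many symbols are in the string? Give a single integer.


Answer: 72

Derivation:
Step 0: length = 3
Step 1: length = 8
Step 2: length = 24
Step 3: length = 72


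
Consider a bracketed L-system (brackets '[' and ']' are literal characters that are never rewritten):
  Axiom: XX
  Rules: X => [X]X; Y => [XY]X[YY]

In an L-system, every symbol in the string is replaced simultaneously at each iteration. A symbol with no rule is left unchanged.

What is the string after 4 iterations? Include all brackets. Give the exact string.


Answer: [[[[X]X][X]X][[X]X][X]X][[[X]X][X]X][[X]X][X]X[[[[X]X][X]X][[X]X][X]X][[[X]X][X]X][[X]X][X]X

Derivation:
Step 0: XX
Step 1: [X]X[X]X
Step 2: [[X]X][X]X[[X]X][X]X
Step 3: [[[X]X][X]X][[X]X][X]X[[[X]X][X]X][[X]X][X]X
Step 4: [[[[X]X][X]X][[X]X][X]X][[[X]X][X]X][[X]X][X]X[[[[X]X][X]X][[X]X][X]X][[[X]X][X]X][[X]X][X]X


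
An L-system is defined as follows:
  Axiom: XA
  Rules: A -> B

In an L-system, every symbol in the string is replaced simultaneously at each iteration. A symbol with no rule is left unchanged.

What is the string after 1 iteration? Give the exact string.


Answer: XB

Derivation:
Step 0: XA
Step 1: XB


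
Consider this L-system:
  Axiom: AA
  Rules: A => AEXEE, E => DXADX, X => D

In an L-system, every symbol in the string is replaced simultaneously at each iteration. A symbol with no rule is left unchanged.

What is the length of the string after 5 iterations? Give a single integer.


Step 0: length = 2
Step 1: length = 10
Step 2: length = 42
Step 3: length = 98
Step 4: length = 250
Step 5: length = 570

Answer: 570


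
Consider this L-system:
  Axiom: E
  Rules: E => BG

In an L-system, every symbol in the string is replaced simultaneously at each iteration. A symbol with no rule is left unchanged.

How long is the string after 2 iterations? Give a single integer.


Answer: 2

Derivation:
Step 0: length = 1
Step 1: length = 2
Step 2: length = 2


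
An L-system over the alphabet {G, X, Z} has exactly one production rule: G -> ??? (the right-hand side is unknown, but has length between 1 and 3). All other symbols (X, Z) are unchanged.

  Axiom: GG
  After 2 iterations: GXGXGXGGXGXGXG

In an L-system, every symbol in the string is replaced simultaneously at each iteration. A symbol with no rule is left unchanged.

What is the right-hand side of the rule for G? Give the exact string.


Trying G -> GXG:
  Step 0: GG
  Step 1: GXGGXG
  Step 2: GXGXGXGGXGXGXG
Matches the given result.

Answer: GXG


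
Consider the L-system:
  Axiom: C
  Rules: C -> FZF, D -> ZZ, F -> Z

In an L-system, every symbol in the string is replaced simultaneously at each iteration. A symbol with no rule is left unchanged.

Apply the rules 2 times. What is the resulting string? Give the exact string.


Step 0: C
Step 1: FZF
Step 2: ZZZ

Answer: ZZZ


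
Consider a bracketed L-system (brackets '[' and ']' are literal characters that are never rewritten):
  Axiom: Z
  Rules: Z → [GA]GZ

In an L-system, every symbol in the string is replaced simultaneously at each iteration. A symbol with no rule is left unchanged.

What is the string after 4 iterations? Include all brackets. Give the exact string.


Step 0: Z
Step 1: [GA]GZ
Step 2: [GA]G[GA]GZ
Step 3: [GA]G[GA]G[GA]GZ
Step 4: [GA]G[GA]G[GA]G[GA]GZ

Answer: [GA]G[GA]G[GA]G[GA]GZ


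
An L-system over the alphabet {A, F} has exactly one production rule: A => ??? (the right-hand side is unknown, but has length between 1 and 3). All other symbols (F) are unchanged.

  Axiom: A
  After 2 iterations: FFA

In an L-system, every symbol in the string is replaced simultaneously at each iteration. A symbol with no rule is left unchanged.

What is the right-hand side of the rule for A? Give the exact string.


Trying A => FA:
  Step 0: A
  Step 1: FA
  Step 2: FFA
Matches the given result.

Answer: FA


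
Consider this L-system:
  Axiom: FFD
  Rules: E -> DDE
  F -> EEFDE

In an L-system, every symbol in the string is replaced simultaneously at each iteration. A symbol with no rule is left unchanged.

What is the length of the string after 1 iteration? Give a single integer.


Answer: 11

Derivation:
Step 0: length = 3
Step 1: length = 11


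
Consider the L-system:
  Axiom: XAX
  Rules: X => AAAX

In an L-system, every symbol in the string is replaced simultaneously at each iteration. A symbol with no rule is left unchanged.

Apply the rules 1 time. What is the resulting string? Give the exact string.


Step 0: XAX
Step 1: AAAXAAAAX

Answer: AAAXAAAAX


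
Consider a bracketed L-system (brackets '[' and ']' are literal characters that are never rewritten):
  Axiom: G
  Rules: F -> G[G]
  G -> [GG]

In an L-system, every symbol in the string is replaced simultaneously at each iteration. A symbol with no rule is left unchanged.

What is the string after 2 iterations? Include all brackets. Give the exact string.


Answer: [[GG][GG]]

Derivation:
Step 0: G
Step 1: [GG]
Step 2: [[GG][GG]]


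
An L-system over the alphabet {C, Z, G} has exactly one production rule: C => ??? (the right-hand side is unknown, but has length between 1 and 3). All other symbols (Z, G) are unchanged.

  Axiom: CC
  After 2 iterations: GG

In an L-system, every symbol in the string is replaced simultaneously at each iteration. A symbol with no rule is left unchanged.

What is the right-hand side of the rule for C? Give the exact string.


Answer: G

Derivation:
Trying C => G:
  Step 0: CC
  Step 1: GG
  Step 2: GG
Matches the given result.


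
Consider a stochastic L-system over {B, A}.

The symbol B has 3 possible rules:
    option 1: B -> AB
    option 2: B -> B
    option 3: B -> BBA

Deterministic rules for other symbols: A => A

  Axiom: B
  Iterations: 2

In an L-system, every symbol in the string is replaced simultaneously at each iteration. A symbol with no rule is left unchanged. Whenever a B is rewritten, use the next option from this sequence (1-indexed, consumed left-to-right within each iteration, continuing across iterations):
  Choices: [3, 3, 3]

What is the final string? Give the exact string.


Step 0: B
Step 1: BBA  (used choices [3])
Step 2: BBABBAA  (used choices [3, 3])

Answer: BBABBAA


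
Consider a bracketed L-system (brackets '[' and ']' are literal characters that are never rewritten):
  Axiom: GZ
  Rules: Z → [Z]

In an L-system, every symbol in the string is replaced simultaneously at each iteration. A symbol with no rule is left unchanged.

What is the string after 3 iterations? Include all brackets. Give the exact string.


Step 0: GZ
Step 1: G[Z]
Step 2: G[[Z]]
Step 3: G[[[Z]]]

Answer: G[[[Z]]]


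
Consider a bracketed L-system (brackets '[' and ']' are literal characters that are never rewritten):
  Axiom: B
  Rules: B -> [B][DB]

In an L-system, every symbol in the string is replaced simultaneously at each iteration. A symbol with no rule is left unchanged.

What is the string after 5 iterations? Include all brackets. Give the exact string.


Answer: [[[[[B][DB]][D[B][DB]]][D[[B][DB]][D[B][DB]]]][D[[[B][DB]][D[B][DB]]][D[[B][DB]][D[B][DB]]]]][D[[[[B][DB]][D[B][DB]]][D[[B][DB]][D[B][DB]]]][D[[[B][DB]][D[B][DB]]][D[[B][DB]][D[B][DB]]]]]

Derivation:
Step 0: B
Step 1: [B][DB]
Step 2: [[B][DB]][D[B][DB]]
Step 3: [[[B][DB]][D[B][DB]]][D[[B][DB]][D[B][DB]]]
Step 4: [[[[B][DB]][D[B][DB]]][D[[B][DB]][D[B][DB]]]][D[[[B][DB]][D[B][DB]]][D[[B][DB]][D[B][DB]]]]
Step 5: [[[[[B][DB]][D[B][DB]]][D[[B][DB]][D[B][DB]]]][D[[[B][DB]][D[B][DB]]][D[[B][DB]][D[B][DB]]]]][D[[[[B][DB]][D[B][DB]]][D[[B][DB]][D[B][DB]]]][D[[[B][DB]][D[B][DB]]][D[[B][DB]][D[B][DB]]]]]


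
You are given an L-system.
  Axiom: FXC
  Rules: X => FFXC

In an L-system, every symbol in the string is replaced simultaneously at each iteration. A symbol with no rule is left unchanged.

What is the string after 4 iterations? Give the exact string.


Answer: FFFFFFFFFXCCCCC

Derivation:
Step 0: FXC
Step 1: FFFXCC
Step 2: FFFFFXCCC
Step 3: FFFFFFFXCCCC
Step 4: FFFFFFFFFXCCCCC


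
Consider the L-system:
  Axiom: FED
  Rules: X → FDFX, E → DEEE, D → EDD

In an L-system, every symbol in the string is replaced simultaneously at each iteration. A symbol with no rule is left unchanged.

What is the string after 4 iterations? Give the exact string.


Answer: FEDDDEEEDEEEDEEEDEEEEDDEDDDEEEEDDEDDDEEEEDDEDDEDDDEEEDEEEDEEEEDDDEEEDEEEDEEEEDDDEEEDEEEDEEEDEEEEDDEDDEDDDEEEDEEEDEEEEDDDEEEDEEEDEEEEDDDEEEDEEEDEEEDEEEEDDEDDEDDDEEEDEEEDEEEEDDDEEEDEEEDEEEEDDDEEEDEEEDEEEDEEEEDDEDDEDDDEEEDEEEDEEEEDDDEEEDEEEDEEEEDDDEEEDEEEDEEEEDDDEEEDEEEDEEEDEEEEDDEDDDEEEEDDEDDEDDDEEEDEEEDEEEDEEEEDDEDDDEEEEDDEDD

Derivation:
Step 0: FED
Step 1: FDEEEEDD
Step 2: FEDDDEEEDEEEDEEEDEEEEDDEDD
Step 3: FDEEEEDDEDDEDDDEEEDEEEDEEEEDDDEEEDEEEDEEEEDDDEEEDEEEDEEEEDDDEEEDEEEDEEEDEEEEDDEDDDEEEEDDEDD
Step 4: FEDDDEEEDEEEDEEEDEEEEDDEDDDEEEEDDEDDDEEEEDDEDDEDDDEEEDEEEDEEEEDDDEEEDEEEDEEEEDDDEEEDEEEDEEEDEEEEDDEDDEDDDEEEDEEEDEEEEDDDEEEDEEEDEEEEDDDEEEDEEEDEEEDEEEEDDEDDEDDDEEEDEEEDEEEEDDDEEEDEEEDEEEEDDDEEEDEEEDEEEDEEEEDDEDDEDDDEEEDEEEDEEEEDDDEEEDEEEDEEEEDDDEEEDEEEDEEEEDDDEEEDEEEDEEEDEEEEDDEDDDEEEEDDEDDEDDDEEEDEEEDEEEDEEEEDDEDDDEEEEDDEDD


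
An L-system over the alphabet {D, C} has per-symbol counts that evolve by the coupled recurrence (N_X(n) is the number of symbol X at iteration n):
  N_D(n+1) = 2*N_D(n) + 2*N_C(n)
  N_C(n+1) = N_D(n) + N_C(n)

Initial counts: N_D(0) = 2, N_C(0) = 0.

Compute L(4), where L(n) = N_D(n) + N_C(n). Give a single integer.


Answer: 162

Derivation:
Step 0: N_D=2, N_C=0, L=2
Step 1: N_D=4, N_C=2, L=6
Step 2: N_D=12, N_C=6, L=18
Step 3: N_D=36, N_C=18, L=54
Step 4: N_D=108, N_C=54, L=162


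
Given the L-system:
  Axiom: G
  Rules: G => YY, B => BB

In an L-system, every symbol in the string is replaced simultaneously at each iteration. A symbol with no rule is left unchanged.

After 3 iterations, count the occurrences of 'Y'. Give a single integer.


Step 0: G  (0 'Y')
Step 1: YY  (2 'Y')
Step 2: YY  (2 'Y')
Step 3: YY  (2 'Y')

Answer: 2


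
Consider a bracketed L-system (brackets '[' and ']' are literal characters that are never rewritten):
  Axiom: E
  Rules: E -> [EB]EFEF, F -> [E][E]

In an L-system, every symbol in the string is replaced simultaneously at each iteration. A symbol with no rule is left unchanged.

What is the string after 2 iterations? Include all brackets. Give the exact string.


Step 0: E
Step 1: [EB]EFEF
Step 2: [[EB]EFEFB][EB]EFEF[E][E][EB]EFEF[E][E]

Answer: [[EB]EFEFB][EB]EFEF[E][E][EB]EFEF[E][E]


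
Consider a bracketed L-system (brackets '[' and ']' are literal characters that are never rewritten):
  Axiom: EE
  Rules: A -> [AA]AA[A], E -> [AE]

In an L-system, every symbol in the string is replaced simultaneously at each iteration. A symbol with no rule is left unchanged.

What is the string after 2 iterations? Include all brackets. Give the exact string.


Answer: [[AA]AA[A][AE]][[AA]AA[A][AE]]

Derivation:
Step 0: EE
Step 1: [AE][AE]
Step 2: [[AA]AA[A][AE]][[AA]AA[A][AE]]


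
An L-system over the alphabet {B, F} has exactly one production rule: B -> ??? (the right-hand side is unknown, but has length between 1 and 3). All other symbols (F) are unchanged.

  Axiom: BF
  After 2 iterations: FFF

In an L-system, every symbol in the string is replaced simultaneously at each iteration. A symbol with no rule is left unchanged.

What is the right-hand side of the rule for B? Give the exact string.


Trying B -> FF:
  Step 0: BF
  Step 1: FFF
  Step 2: FFF
Matches the given result.

Answer: FF


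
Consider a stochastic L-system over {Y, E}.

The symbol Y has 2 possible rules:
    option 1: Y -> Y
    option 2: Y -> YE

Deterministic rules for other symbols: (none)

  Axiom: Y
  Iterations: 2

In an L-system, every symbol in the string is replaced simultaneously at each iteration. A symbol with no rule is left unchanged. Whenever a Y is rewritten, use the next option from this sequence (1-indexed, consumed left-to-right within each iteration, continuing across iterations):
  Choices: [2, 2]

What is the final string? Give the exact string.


Answer: YEE

Derivation:
Step 0: Y
Step 1: YE  (used choices [2])
Step 2: YEE  (used choices [2])


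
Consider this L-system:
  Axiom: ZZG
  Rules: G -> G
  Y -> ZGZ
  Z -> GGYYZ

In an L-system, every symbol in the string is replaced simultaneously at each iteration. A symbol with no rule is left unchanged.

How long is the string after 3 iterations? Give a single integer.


Answer: 75

Derivation:
Step 0: length = 3
Step 1: length = 11
Step 2: length = 27
Step 3: length = 75


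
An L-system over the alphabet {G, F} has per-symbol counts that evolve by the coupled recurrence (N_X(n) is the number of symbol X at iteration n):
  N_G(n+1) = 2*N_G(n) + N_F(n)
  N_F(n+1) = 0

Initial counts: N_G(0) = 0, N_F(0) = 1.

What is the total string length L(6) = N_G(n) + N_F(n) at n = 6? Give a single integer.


Answer: 32

Derivation:
Step 0: N_G=0, N_F=1, L=1
Step 1: N_G=1, N_F=0, L=1
Step 2: N_G=2, N_F=0, L=2
Step 3: N_G=4, N_F=0, L=4
Step 4: N_G=8, N_F=0, L=8
Step 5: N_G=16, N_F=0, L=16
Step 6: N_G=32, N_F=0, L=32


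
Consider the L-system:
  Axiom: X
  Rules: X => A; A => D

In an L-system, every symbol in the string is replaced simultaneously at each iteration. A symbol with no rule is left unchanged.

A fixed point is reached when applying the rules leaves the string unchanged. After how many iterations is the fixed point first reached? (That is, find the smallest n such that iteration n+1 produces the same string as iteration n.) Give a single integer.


Step 0: X
Step 1: A
Step 2: D
Step 3: D  (unchanged — fixed point at step 2)

Answer: 2


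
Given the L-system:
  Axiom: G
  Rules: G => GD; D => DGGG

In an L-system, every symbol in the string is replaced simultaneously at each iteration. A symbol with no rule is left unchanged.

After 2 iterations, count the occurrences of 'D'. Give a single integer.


Step 0: G  (0 'D')
Step 1: GD  (1 'D')
Step 2: GDDGGG  (2 'D')

Answer: 2


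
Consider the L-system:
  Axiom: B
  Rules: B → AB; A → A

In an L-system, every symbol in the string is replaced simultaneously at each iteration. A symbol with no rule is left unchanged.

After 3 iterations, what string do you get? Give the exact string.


Step 0: B
Step 1: AB
Step 2: AAB
Step 3: AAAB

Answer: AAAB


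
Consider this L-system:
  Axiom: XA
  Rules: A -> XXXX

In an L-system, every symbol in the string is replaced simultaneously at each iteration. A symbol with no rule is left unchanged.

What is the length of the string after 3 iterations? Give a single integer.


Answer: 5

Derivation:
Step 0: length = 2
Step 1: length = 5
Step 2: length = 5
Step 3: length = 5


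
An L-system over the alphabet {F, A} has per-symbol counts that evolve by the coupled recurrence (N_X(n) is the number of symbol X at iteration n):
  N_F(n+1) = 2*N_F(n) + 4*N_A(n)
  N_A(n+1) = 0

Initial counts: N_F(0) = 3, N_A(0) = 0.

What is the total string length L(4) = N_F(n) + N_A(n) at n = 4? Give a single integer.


Answer: 48

Derivation:
Step 0: N_F=3, N_A=0, L=3
Step 1: N_F=6, N_A=0, L=6
Step 2: N_F=12, N_A=0, L=12
Step 3: N_F=24, N_A=0, L=24
Step 4: N_F=48, N_A=0, L=48


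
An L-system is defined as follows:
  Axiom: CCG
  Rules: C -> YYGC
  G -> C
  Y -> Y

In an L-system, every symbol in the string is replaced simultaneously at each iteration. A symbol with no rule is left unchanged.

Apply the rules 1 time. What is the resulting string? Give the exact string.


Step 0: CCG
Step 1: YYGCYYGCC

Answer: YYGCYYGCC


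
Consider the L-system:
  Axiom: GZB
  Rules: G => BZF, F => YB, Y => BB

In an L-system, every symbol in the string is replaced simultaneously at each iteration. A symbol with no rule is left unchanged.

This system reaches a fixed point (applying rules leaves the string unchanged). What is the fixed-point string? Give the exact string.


Answer: BZBBBZB

Derivation:
Step 0: GZB
Step 1: BZFZB
Step 2: BZYBZB
Step 3: BZBBBZB
Step 4: BZBBBZB  (unchanged — fixed point at step 3)


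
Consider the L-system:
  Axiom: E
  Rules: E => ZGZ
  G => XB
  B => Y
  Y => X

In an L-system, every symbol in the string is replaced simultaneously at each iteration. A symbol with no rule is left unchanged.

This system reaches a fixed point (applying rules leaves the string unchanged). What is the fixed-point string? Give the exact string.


Step 0: E
Step 1: ZGZ
Step 2: ZXBZ
Step 3: ZXYZ
Step 4: ZXXZ
Step 5: ZXXZ  (unchanged — fixed point at step 4)

Answer: ZXXZ


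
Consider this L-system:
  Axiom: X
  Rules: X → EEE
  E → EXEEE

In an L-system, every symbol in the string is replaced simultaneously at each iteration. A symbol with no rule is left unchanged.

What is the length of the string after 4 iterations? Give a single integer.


Step 0: length = 1
Step 1: length = 3
Step 2: length = 15
Step 3: length = 69
Step 4: length = 321

Answer: 321


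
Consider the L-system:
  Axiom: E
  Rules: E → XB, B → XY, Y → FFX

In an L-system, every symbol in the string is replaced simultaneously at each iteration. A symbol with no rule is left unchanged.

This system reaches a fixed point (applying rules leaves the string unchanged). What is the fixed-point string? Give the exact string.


Step 0: E
Step 1: XB
Step 2: XXY
Step 3: XXFFX
Step 4: XXFFX  (unchanged — fixed point at step 3)

Answer: XXFFX


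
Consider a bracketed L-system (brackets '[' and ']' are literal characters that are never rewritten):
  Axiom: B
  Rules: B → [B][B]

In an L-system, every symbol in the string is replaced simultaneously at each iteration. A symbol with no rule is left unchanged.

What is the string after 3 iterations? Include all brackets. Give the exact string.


Step 0: B
Step 1: [B][B]
Step 2: [[B][B]][[B][B]]
Step 3: [[[B][B]][[B][B]]][[[B][B]][[B][B]]]

Answer: [[[B][B]][[B][B]]][[[B][B]][[B][B]]]


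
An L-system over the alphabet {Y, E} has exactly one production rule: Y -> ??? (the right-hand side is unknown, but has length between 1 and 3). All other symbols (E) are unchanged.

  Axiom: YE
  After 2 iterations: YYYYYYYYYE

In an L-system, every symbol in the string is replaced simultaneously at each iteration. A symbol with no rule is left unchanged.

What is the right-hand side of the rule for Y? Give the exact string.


Trying Y -> YYY:
  Step 0: YE
  Step 1: YYYE
  Step 2: YYYYYYYYYE
Matches the given result.

Answer: YYY


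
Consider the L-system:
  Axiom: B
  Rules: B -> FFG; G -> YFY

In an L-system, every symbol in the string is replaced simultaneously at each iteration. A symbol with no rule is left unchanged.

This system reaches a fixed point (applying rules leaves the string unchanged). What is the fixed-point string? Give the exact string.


Step 0: B
Step 1: FFG
Step 2: FFYFY
Step 3: FFYFY  (unchanged — fixed point at step 2)

Answer: FFYFY


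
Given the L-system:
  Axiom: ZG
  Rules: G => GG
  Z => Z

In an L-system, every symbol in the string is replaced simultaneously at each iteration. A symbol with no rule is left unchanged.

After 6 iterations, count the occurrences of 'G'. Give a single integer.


Answer: 64

Derivation:
Step 0: ZG  (1 'G')
Step 1: ZGG  (2 'G')
Step 2: ZGGGG  (4 'G')
Step 3: ZGGGGGGGG  (8 'G')
Step 4: ZGGGGGGGGGGGGGGGG  (16 'G')
Step 5: ZGGGGGGGGGGGGGGGGGGGGGGGGGGGGGGGG  (32 'G')
Step 6: ZGGGGGGGGGGGGGGGGGGGGGGGGGGGGGGGGGGGGGGGGGGGGGGGGGGGGGGGGGGGGGGGG  (64 'G')


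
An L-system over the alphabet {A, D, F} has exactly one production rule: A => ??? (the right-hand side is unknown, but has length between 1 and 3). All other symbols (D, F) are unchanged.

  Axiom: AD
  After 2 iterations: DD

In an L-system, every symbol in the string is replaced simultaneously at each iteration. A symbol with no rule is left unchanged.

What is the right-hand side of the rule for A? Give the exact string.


Trying A => D:
  Step 0: AD
  Step 1: DD
  Step 2: DD
Matches the given result.

Answer: D


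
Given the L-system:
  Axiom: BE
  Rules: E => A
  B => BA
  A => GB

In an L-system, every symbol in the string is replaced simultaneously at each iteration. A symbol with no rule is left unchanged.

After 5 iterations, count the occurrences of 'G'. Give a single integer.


Step 0: BE  (0 'G')
Step 1: BAA  (0 'G')
Step 2: BAGBGB  (2 'G')
Step 3: BAGBGBAGBA  (3 'G')
Step 4: BAGBGBAGBAGBGBAGB  (6 'G')
Step 5: BAGBGBAGBAGBGBAGBGBAGBAGBGBA  (10 'G')

Answer: 10


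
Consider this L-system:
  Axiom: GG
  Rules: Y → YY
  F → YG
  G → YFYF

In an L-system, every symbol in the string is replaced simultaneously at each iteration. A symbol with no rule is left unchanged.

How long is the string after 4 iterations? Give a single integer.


Step 0: length = 2
Step 1: length = 8
Step 2: length = 16
Step 3: length = 40
Step 4: length = 80

Answer: 80


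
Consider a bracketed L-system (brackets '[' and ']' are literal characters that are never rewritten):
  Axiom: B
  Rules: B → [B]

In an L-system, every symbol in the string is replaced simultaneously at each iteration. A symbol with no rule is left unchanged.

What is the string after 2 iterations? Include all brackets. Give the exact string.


Step 0: B
Step 1: [B]
Step 2: [[B]]

Answer: [[B]]


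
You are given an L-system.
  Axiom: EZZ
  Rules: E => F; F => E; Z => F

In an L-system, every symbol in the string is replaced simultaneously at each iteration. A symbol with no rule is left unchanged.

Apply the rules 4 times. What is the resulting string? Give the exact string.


Answer: EEE

Derivation:
Step 0: EZZ
Step 1: FFF
Step 2: EEE
Step 3: FFF
Step 4: EEE


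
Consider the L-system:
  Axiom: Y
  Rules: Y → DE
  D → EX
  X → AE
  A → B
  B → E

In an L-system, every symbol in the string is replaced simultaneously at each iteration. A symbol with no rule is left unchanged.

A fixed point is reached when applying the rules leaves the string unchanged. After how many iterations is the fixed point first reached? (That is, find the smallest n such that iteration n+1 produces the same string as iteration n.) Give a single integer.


Step 0: Y
Step 1: DE
Step 2: EXE
Step 3: EAEE
Step 4: EBEE
Step 5: EEEE
Step 6: EEEE  (unchanged — fixed point at step 5)

Answer: 5


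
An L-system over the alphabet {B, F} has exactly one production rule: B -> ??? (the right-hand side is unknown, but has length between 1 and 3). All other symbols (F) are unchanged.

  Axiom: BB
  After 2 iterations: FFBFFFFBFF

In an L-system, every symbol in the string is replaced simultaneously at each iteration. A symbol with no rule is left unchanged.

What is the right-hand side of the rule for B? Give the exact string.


Trying B -> FBF:
  Step 0: BB
  Step 1: FBFFBF
  Step 2: FFBFFFFBFF
Matches the given result.

Answer: FBF


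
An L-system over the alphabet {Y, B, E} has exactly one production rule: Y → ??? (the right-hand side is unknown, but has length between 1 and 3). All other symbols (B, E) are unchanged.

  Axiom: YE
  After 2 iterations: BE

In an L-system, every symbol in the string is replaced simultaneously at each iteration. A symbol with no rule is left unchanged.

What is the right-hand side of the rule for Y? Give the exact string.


Answer: B

Derivation:
Trying Y → B:
  Step 0: YE
  Step 1: BE
  Step 2: BE
Matches the given result.


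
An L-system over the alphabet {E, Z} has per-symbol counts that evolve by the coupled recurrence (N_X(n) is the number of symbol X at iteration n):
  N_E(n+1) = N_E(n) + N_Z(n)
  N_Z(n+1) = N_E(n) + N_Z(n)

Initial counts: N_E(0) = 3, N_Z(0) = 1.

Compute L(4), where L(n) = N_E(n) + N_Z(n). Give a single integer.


Step 0: N_E=3, N_Z=1, L=4
Step 1: N_E=4, N_Z=4, L=8
Step 2: N_E=8, N_Z=8, L=16
Step 3: N_E=16, N_Z=16, L=32
Step 4: N_E=32, N_Z=32, L=64

Answer: 64


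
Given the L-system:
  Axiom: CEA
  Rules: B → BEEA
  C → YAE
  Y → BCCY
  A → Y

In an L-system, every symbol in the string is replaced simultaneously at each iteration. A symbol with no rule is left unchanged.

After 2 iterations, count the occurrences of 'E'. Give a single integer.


Step 0: CEA  (1 'E')
Step 1: YAEEY  (2 'E')
Step 2: BCCYYEEBCCY  (2 'E')

Answer: 2


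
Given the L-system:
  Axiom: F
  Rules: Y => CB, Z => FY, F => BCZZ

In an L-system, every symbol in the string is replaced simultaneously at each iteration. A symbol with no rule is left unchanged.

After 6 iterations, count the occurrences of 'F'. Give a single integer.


Step 0: F  (1 'F')
Step 1: BCZZ  (0 'F')
Step 2: BCFYFY  (2 'F')
Step 3: BCBCZZCBBCZZCB  (0 'F')
Step 4: BCBCFYFYCBBCFYFYCB  (4 'F')
Step 5: BCBCBCZZCBBCZZCBCBBCBCZZCBBCZZCBCB  (0 'F')
Step 6: BCBCBCFYFYCBBCFYFYCBCBBCBCFYFYCBBCFYFYCBCB  (8 'F')

Answer: 8


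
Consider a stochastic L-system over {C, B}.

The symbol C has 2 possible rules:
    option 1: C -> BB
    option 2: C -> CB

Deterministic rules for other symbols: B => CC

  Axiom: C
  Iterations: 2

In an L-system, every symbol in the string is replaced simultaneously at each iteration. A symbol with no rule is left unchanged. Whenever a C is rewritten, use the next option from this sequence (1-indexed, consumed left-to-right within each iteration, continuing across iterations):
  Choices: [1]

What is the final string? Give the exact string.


Answer: CCCC

Derivation:
Step 0: C
Step 1: BB  (used choices [1])
Step 2: CCCC  (used choices [])


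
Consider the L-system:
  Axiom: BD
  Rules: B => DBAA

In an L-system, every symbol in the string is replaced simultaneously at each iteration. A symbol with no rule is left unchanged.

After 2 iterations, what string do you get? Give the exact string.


Answer: DDBAAAAD

Derivation:
Step 0: BD
Step 1: DBAAD
Step 2: DDBAAAAD


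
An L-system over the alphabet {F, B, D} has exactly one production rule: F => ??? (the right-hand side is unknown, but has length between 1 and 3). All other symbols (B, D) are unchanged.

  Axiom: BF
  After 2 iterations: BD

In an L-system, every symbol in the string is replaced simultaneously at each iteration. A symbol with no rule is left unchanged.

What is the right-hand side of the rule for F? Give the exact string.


Answer: D

Derivation:
Trying F => D:
  Step 0: BF
  Step 1: BD
  Step 2: BD
Matches the given result.


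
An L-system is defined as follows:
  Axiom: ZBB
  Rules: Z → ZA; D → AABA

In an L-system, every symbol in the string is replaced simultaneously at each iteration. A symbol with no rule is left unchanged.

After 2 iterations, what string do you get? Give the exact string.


Step 0: ZBB
Step 1: ZABB
Step 2: ZAABB

Answer: ZAABB


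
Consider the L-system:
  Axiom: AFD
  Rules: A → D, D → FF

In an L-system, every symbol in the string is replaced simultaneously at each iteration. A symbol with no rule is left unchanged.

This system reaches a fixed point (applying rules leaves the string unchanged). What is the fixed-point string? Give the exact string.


Step 0: AFD
Step 1: DFFF
Step 2: FFFFF
Step 3: FFFFF  (unchanged — fixed point at step 2)

Answer: FFFFF


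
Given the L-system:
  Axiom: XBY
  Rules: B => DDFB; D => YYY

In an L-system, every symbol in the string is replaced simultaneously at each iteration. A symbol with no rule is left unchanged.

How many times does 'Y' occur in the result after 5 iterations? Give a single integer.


Answer: 25

Derivation:
Step 0: XBY  (1 'Y')
Step 1: XDDFBY  (1 'Y')
Step 2: XYYYYYYFDDFBY  (7 'Y')
Step 3: XYYYYYYFYYYYYYFDDFBY  (13 'Y')
Step 4: XYYYYYYFYYYYYYFYYYYYYFDDFBY  (19 'Y')
Step 5: XYYYYYYFYYYYYYFYYYYYYFYYYYYYFDDFBY  (25 'Y')


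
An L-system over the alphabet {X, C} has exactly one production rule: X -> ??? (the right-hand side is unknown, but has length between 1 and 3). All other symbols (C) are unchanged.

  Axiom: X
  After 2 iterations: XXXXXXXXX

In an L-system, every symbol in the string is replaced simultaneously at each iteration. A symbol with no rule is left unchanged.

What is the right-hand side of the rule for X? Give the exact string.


Trying X -> XXX:
  Step 0: X
  Step 1: XXX
  Step 2: XXXXXXXXX
Matches the given result.

Answer: XXX


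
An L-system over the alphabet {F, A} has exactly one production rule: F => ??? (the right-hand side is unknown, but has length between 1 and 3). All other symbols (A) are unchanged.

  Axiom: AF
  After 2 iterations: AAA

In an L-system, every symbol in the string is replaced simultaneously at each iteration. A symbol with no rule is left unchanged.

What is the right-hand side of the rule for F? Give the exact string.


Trying F => AA:
  Step 0: AF
  Step 1: AAA
  Step 2: AAA
Matches the given result.

Answer: AA


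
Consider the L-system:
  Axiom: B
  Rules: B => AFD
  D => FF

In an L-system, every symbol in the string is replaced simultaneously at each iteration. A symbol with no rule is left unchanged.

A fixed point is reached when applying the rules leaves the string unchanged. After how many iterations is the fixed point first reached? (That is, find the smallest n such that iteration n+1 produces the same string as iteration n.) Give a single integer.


Step 0: B
Step 1: AFD
Step 2: AFFF
Step 3: AFFF  (unchanged — fixed point at step 2)

Answer: 2


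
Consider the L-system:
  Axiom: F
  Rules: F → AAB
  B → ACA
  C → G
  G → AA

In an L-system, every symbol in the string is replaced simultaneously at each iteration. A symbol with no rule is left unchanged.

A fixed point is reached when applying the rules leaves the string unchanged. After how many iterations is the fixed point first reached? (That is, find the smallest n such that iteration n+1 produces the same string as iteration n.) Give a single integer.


Answer: 4

Derivation:
Step 0: F
Step 1: AAB
Step 2: AAACA
Step 3: AAAGA
Step 4: AAAAAA
Step 5: AAAAAA  (unchanged — fixed point at step 4)


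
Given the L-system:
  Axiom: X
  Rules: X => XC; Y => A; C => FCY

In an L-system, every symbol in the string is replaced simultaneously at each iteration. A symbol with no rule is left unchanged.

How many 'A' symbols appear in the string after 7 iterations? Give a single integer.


Step 0: X  (0 'A')
Step 1: XC  (0 'A')
Step 2: XCFCY  (0 'A')
Step 3: XCFCYFFCYA  (1 'A')
Step 4: XCFCYFFCYAFFFCYAA  (3 'A')
Step 5: XCFCYFFCYAFFFCYAAFFFFCYAAA  (6 'A')
Step 6: XCFCYFFCYAFFFCYAAFFFFCYAAAFFFFFCYAAAA  (10 'A')
Step 7: XCFCYFFCYAFFFCYAAFFFFCYAAAFFFFFCYAAAAFFFFFFCYAAAAA  (15 'A')

Answer: 15


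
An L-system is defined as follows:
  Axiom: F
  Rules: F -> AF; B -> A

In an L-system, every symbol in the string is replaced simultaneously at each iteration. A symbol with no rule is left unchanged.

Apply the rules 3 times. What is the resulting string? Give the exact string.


Answer: AAAF

Derivation:
Step 0: F
Step 1: AF
Step 2: AAF
Step 3: AAAF


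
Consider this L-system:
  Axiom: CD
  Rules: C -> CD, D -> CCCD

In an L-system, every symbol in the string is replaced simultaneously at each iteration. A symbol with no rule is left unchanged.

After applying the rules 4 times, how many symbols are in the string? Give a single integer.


Step 0: length = 2
Step 1: length = 6
Step 2: length = 16
Step 3: length = 44
Step 4: length = 120

Answer: 120


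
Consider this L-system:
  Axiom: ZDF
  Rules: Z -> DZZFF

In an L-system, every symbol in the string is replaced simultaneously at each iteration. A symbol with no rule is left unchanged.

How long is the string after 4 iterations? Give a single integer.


Step 0: length = 3
Step 1: length = 7
Step 2: length = 15
Step 3: length = 31
Step 4: length = 63

Answer: 63


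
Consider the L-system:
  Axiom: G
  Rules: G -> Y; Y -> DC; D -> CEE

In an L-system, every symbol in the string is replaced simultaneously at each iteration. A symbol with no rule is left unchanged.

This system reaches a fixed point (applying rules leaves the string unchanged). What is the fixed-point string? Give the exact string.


Answer: CEEC

Derivation:
Step 0: G
Step 1: Y
Step 2: DC
Step 3: CEEC
Step 4: CEEC  (unchanged — fixed point at step 3)


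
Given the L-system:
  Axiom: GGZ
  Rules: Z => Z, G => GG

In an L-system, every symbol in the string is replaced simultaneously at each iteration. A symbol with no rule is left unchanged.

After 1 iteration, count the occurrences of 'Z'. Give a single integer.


Answer: 1

Derivation:
Step 0: GGZ  (1 'Z')
Step 1: GGGGZ  (1 'Z')


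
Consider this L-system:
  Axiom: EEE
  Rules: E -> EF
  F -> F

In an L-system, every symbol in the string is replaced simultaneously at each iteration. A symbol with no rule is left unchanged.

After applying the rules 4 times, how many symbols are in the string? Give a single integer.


Step 0: length = 3
Step 1: length = 6
Step 2: length = 9
Step 3: length = 12
Step 4: length = 15

Answer: 15


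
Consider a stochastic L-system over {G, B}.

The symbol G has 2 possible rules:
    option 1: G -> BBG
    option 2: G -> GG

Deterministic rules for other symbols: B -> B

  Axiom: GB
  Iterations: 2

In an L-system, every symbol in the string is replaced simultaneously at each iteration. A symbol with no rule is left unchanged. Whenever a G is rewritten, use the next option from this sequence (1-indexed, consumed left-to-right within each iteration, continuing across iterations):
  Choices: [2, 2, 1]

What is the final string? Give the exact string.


Answer: GGBBGB

Derivation:
Step 0: GB
Step 1: GGB  (used choices [2])
Step 2: GGBBGB  (used choices [2, 1])


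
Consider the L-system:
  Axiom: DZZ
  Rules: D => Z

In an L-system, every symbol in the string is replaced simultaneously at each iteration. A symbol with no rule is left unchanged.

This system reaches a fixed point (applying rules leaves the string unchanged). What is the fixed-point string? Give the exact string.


Answer: ZZZ

Derivation:
Step 0: DZZ
Step 1: ZZZ
Step 2: ZZZ  (unchanged — fixed point at step 1)


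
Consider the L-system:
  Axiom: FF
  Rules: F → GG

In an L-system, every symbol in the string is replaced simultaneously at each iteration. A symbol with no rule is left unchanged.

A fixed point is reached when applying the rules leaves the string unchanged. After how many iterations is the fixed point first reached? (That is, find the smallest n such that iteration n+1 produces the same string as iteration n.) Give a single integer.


Step 0: FF
Step 1: GGGG
Step 2: GGGG  (unchanged — fixed point at step 1)

Answer: 1


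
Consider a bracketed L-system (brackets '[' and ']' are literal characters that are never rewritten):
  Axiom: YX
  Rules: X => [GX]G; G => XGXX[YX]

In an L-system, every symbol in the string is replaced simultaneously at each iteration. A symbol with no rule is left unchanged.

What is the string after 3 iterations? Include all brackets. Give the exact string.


Answer: Y[[GX]GXGXX[YX][GX]G[GX]G[Y[GX]G][XGXX[YX][GX]G]XGXX[YX]][GX]GXGXX[YX][GX]G[GX]G[Y[GX]G]

Derivation:
Step 0: YX
Step 1: Y[GX]G
Step 2: Y[XGXX[YX][GX]G]XGXX[YX]
Step 3: Y[[GX]GXGXX[YX][GX]G[GX]G[Y[GX]G][XGXX[YX][GX]G]XGXX[YX]][GX]GXGXX[YX][GX]G[GX]G[Y[GX]G]


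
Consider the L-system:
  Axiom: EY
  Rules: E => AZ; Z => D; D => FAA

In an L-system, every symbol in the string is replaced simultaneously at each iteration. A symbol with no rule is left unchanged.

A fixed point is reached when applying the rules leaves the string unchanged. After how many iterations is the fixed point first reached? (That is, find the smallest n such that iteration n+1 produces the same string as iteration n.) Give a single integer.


Step 0: EY
Step 1: AZY
Step 2: ADY
Step 3: AFAAY
Step 4: AFAAY  (unchanged — fixed point at step 3)

Answer: 3


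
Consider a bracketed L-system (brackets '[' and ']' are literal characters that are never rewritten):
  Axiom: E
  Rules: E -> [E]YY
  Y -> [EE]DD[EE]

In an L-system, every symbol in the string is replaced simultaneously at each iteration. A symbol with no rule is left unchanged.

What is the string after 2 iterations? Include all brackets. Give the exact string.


Answer: [[E]YY][EE]DD[EE][EE]DD[EE]

Derivation:
Step 0: E
Step 1: [E]YY
Step 2: [[E]YY][EE]DD[EE][EE]DD[EE]


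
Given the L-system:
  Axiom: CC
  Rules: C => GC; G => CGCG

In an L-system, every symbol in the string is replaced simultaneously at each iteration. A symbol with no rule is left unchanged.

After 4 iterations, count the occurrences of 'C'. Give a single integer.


Answer: 54

Derivation:
Step 0: CC  (2 'C')
Step 1: GCGC  (2 'C')
Step 2: CGCGGCCGCGGC  (6 'C')
Step 3: GCCGCGGCCGCGCGCGGCGCCGCGGCCGCGCGCGGC  (18 'C')
Step 4: CGCGGCGCCGCGGCCGCGCGCGGCGCCGCGGCCGCGGCCGCGGCCGCGCGCGGCCGCGGCGCCGCGGCCGCGCGCGGCGCCGCGGCCGCGGCCGCGGCCGCGCGCGGC  (54 'C')


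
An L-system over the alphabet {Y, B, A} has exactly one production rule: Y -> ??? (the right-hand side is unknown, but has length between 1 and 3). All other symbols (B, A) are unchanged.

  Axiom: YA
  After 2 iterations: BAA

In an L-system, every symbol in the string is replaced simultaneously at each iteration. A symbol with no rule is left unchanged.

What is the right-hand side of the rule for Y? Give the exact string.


Trying Y -> BA:
  Step 0: YA
  Step 1: BAA
  Step 2: BAA
Matches the given result.

Answer: BA
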